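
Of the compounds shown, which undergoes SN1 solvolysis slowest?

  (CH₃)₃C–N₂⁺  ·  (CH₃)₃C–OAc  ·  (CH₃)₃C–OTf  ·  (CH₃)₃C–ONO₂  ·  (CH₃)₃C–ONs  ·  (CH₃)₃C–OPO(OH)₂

(CH₃)₃C–OAc

The skeletons are identical, so relative rate is governed entirely by leaving-group ability.
A good leaving group is a weak base: the lower the pKₐ of its conjugate acid, the more readily it departs.
(CH₃)₃C–N₂⁺ loses N₂: no meaningful conjugate acid; N₂ departs as an exceptionally stable neutral molecule
(CH₃)₃C–OTf loses OTf⁻: pKₐ(CF₃SO₃H (triflic acid)) ≈ -14
(CH₃)₃C–ONs loses ONs⁻: pKₐ(p-O₂NC₆H₄SO₃H) ≈ -3.5
(CH₃)₃C–ONO₂ loses NO₃⁻: pKₐ(HNO₃) ≈ -1.3
(CH₃)₃C–OPO(OH)₂ loses H₂PO₄⁻: pKₐ(H₃PO₄) ≈ 2.1
(CH₃)₃C–OAc loses AcO⁻: pKₐ(CH₃COOH) ≈ 4.8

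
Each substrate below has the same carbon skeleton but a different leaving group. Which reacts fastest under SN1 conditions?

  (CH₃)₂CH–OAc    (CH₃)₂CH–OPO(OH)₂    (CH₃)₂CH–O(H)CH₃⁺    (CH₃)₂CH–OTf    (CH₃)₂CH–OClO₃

(CH₃)₂CH–OTf

The skeletons are identical, so relative rate is governed entirely by leaving-group ability.
The more stable X⁻ (or X) is on its own — i.e. the weaker a base it is — the better a leaving group it makes.
(CH₃)₂CH–OTf loses OTf⁻: pKₐ(CF₃SO₃H (triflic acid)) ≈ -14
(CH₃)₂CH–OClO₃ loses ClO₄⁻: pKₐ(HClO₄) ≈ -10
(CH₃)₂CH–O(H)CH₃⁺ loses R'OH: pKₐ(R'OH₂⁺) ≈ -2.4
(CH₃)₂CH–OPO(OH)₂ loses H₂PO₄⁻: pKₐ(H₃PO₄) ≈ 2.1
(CH₃)₂CH–OAc loses AcO⁻: pKₐ(CH₃COOH) ≈ 4.8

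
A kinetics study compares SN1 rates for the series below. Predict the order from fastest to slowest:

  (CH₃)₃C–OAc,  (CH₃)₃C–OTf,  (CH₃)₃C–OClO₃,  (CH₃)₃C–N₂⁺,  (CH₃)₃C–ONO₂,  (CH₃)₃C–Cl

With the same alkyl group throughout, only the leaving group differentiates the rates.
The more stable X⁻ (or X) is on its own — i.e. the weaker a base it is — the better a leaving group it makes.
(CH₃)₃C–N₂⁺ loses N₂: no meaningful conjugate acid; N₂ departs as an exceptionally stable neutral molecule
(CH₃)₃C–OTf loses OTf⁻: pKₐ(CF₃SO₃H (triflic acid)) ≈ -14
(CH₃)₃C–OClO₃ loses ClO₄⁻: pKₐ(HClO₄) ≈ -10
(CH₃)₃C–Cl loses Cl⁻: pKₐ(HCl) ≈ -7
(CH₃)₃C–ONO₂ loses NO₃⁻: pKₐ(HNO₃) ≈ -1.3
(CH₃)₃C–OAc loses AcO⁻: pKₐ(CH₃COOH) ≈ 4.8

(CH₃)₃C–N₂⁺ > (CH₃)₃C–OTf > (CH₃)₃C–OClO₃ > (CH₃)₃C–Cl > (CH₃)₃C–ONO₂ > (CH₃)₃C–OAc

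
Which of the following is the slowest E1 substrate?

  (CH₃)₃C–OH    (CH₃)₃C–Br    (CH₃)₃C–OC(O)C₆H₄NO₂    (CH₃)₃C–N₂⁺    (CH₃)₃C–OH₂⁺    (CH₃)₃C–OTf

With the same alkyl group throughout, only the leaving group differentiates the rates.
Leaving-group ability tracks the stability of the departed species; conjugate-acid pKₐ is the usual yardstick (lower pKₐ → better LG).
(CH₃)₃C–N₂⁺ loses N₂: no meaningful conjugate acid; N₂ departs as an exceptionally stable neutral molecule
(CH₃)₃C–OTf loses OTf⁻: pKₐ(CF₃SO₃H (triflic acid)) ≈ -14
(CH₃)₃C–Br loses Br⁻: pKₐ(HBr) ≈ -9
(CH₃)₃C–OH₂⁺ loses H₂O: pKₐ(H₃O⁺) ≈ -1.7
(CH₃)₃C–OC(O)C₆H₄NO₂ loses p-O₂N–C₆H₄–COO⁻: pKₐ(p-nitrobenzoic acid) ≈ 3.4
(CH₃)₃C–OH loses OH⁻: pKₐ(H₂O) ≈ 15.7

(CH₃)₃C–OH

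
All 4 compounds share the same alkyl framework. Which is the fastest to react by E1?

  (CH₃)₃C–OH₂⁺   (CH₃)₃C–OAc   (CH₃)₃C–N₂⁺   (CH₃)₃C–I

Identical carbon frameworks mean the comparison reduces to leaving-group quality.
Rank by basicity of the departing species: weakest base leaves most easily.
(CH₃)₃C–N₂⁺ loses N₂: no meaningful conjugate acid; N₂ departs as an exceptionally stable neutral molecule
(CH₃)₃C–I loses I⁻: pKₐ(HI) ≈ -10
(CH₃)₃C–OH₂⁺ loses H₂O: pKₐ(H₃O⁺) ≈ -1.7
(CH₃)₃C–OAc loses AcO⁻: pKₐ(CH₃COOH) ≈ 4.8

(CH₃)₃C–N₂⁺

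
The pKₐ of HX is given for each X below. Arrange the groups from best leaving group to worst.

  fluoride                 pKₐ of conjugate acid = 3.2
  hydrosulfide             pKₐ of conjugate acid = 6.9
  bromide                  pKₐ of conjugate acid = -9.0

bromide > fluoride > hydrosulfide

Lower conjugate-acid pKₐ ⇒ weaker base ⇒ better leaving group.
Sorting by the given values: bromide (-9.0), fluoride (3.2), hydrosulfide (6.9).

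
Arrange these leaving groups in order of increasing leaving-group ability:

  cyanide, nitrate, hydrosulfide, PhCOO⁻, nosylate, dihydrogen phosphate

The more stable X⁻ (or X) is on its own — i.e. the weaker a base it is — the better a leaving group it makes.
nosylate: pKₐ(p-O₂NC₆H₄SO₃H) ≈ -3.5
nitrate: pKₐ(HNO₃) ≈ -1.3
dihydrogen phosphate: pKₐ(H₃PO₄) ≈ 2.1 — moderate base; biological leaving group after further activation
PhCOO⁻: pKₐ(C₆H₅COOH) ≈ 4.2
hydrosulfide: pKₐ(H₂S) ≈ 7
cyanide: pKₐ(HCN) ≈ 9.2 — sp carbon stabilises the charge somewhat, but still a poor LG
The question asks for worst first, so the sequence is read in increasing leaving-group ability.

cyanide < hydrosulfide < PhCOO⁻ < dihydrogen phosphate < nitrate < nosylate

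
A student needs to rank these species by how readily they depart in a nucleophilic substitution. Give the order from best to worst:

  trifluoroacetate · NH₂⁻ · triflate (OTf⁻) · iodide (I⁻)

The more stable X⁻ (or X) is on its own — i.e. the weaker a base it is — the better a leaving group it makes.
triflate (OTf⁻): pKₐ(CF₃SO₃H (triflic acid)) ≈ -14 — charge spread over three oxygens and a CF₃ group; the premier leaving group in synthesis
iodide (I⁻): pKₐ(HI) ≈ -10 — large, highly polarisable; very weak base
trifluoroacetate: pKₐ(CF₃COOH) ≈ 0.2
NH₂⁻: pKₐ(NH₃) ≈ 38 — extremely strong base; never a leaving group

triflate (OTf⁻) > iodide (I⁻) > trifluoroacetate > NH₂⁻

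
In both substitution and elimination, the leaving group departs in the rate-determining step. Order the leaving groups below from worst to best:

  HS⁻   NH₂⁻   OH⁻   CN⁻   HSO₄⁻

NH₂⁻ < OH⁻ < CN⁻ < HS⁻ < HSO₄⁻

A good leaving group is a weak base: the lower the pKₐ of its conjugate acid, the more readily it departs.
HSO₄⁻: pKₐ(H₂SO₄) ≈ -3
HS⁻: pKₐ(H₂S) ≈ 7
CN⁻: pKₐ(HCN) ≈ 9.2
OH⁻: pKₐ(H₂O) ≈ 15.7
NH₂⁻: pKₐ(NH₃) ≈ 38
Listed from poorest to best leaving group as asked.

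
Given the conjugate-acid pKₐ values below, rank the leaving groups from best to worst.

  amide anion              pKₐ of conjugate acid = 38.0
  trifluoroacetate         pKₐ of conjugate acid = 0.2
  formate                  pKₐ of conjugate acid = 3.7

trifluoroacetate > formate > amide anion

Lower conjugate-acid pKₐ ⇒ weaker base ⇒ better leaving group.
Sorting by the given values: trifluoroacetate (0.2), formate (3.7), amide anion (38.0).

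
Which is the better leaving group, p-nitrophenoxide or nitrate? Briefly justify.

nitrate is the better leaving group.
pKₐ(HNO₃) ≈ -1.3 versus pKₐ(p-nitrophenol) ≈ 7.2: nitrate is the much weaker base.
Resonance-delocalised over three oxygens.

nitrate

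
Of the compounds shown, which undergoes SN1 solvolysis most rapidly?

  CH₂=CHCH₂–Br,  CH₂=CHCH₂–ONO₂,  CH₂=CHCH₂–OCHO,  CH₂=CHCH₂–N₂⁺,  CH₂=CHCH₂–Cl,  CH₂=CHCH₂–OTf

With the same alkyl group throughout, only the leaving group differentiates the rates.
A good leaving group is a weak base: the lower the pKₐ of its conjugate acid, the more readily it departs.
CH₂=CHCH₂–N₂⁺ loses N₂: no meaningful conjugate acid; N₂ departs as an exceptionally stable neutral molecule
CH₂=CHCH₂–OTf loses OTf⁻: pKₐ(CF₃SO₃H (triflic acid)) ≈ -14
CH₂=CHCH₂–Br loses Br⁻: pKₐ(HBr) ≈ -9
CH₂=CHCH₂–Cl loses Cl⁻: pKₐ(HCl) ≈ -7
CH₂=CHCH₂–ONO₂ loses NO₃⁻: pKₐ(HNO₃) ≈ -1.3
CH₂=CHCH₂–OCHO loses HCOO⁻: pKₐ(HCOOH) ≈ 3.8

CH₂=CHCH₂–N₂⁺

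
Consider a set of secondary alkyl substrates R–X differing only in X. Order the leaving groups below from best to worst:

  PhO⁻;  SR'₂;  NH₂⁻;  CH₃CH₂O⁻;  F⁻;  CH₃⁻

Leaving-group ability tracks the stability of the departed species; conjugate-acid pKₐ is the usual yardstick (lower pKₐ → better LG).
SR'₂: pKₐ(R'₂SH⁺) ≈ -7 — neutral; leaves from a sulfonium salt (R–SR'₂⁺)
F⁻: pKₐ(HF) ≈ 3.2
PhO⁻: pKₐ(C₆H₅OH (phenol)) ≈ 10 — resonance into the ring helps, but still a poor LG
CH₃CH₂O⁻: pKₐ(CH₃CH₂OH) ≈ 16
NH₂⁻: pKₐ(NH₃) ≈ 38
CH₃⁻: pKₐ(CH₄) ≈ 48

SR'₂ > F⁻ > PhO⁻ > CH₃CH₂O⁻ > NH₂⁻ > CH₃⁻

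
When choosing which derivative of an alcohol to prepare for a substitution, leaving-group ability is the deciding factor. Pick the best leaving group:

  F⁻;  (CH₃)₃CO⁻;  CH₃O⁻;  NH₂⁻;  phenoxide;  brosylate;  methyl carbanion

Leaving-group ability tracks the stability of the departed species; conjugate-acid pKₐ is the usual yardstick (lower pKₐ → better LG).
brosylate: pKₐ(p-BrC₆H₄SO₃H) ≈ -2.8
F⁻: pKₐ(HF) ≈ 3.2
phenoxide: pKₐ(C₆H₅OH (phenol)) ≈ 10
CH₃O⁻: pKₐ(CH₃OH) ≈ 15.5
(CH₃)₃CO⁻: pKₐ(t-BuOH) ≈ 18
NH₂⁻: pKₐ(NH₃) ≈ 38
methyl carbanion: pKₐ(CH₄) ≈ 48

brosylate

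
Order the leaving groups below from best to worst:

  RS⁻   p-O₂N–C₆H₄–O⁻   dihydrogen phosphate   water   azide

water > dihydrogen phosphate > azide > p-O₂N–C₆H₄–O⁻ > RS⁻

Leaving-group ability tracks the stability of the departed species; conjugate-acid pKₐ is the usual yardstick (lower pKₐ → better LG).
water: pKₐ(H₃O⁺) ≈ -1.7
dihydrogen phosphate: pKₐ(H₃PO₄) ≈ 2.1
azide: pKₐ(HN₃) ≈ 4.7
p-O₂N–C₆H₄–O⁻: pKₐ(p-nitrophenol) ≈ 7.2
RS⁻: pKₐ(RSH (a thiol)) ≈ 10.5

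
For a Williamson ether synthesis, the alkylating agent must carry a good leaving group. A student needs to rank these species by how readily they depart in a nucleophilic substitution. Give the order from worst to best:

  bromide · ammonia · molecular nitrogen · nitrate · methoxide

methoxide < ammonia < nitrate < bromide < molecular nitrogen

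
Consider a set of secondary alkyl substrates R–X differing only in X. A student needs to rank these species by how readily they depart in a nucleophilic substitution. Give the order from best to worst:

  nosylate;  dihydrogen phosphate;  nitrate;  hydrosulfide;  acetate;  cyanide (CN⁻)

nosylate > nitrate > dihydrogen phosphate > acetate > hydrosulfide > cyanide (CN⁻)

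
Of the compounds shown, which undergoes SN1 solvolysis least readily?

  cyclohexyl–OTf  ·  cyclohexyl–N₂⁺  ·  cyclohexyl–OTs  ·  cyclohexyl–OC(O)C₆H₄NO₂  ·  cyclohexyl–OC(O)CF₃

With the same alkyl group throughout, only the leaving group differentiates the rates.
A good leaving group is a weak base: the lower the pKₐ of its conjugate acid, the more readily it departs.
cyclohexyl–N₂⁺ loses N₂: no meaningful conjugate acid; N₂ departs as an exceptionally stable neutral molecule
cyclohexyl–OTf loses OTf⁻: pKₐ(CF₃SO₃H (triflic acid)) ≈ -14
cyclohexyl–OTs loses OTs⁻: pKₐ(p-CH₃C₆H₄SO₃H (TsOH)) ≈ -2.8
cyclohexyl–OC(O)CF₃ loses CF₃COO⁻: pKₐ(CF₃COOH) ≈ 0.2
cyclohexyl–OC(O)C₆H₄NO₂ loses p-O₂N–C₆H₄–COO⁻: pKₐ(p-nitrobenzoic acid) ≈ 3.4

cyclohexyl–OC(O)C₆H₄NO₂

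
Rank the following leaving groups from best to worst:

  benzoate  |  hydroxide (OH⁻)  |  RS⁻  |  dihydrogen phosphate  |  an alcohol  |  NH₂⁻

A good leaving group is a weak base: the lower the pKₐ of its conjugate acid, the more readily it departs.
an alcohol: pKₐ(R'OH₂⁺) ≈ -2.4
dihydrogen phosphate: pKₐ(H₃PO₄) ≈ 2.1 — moderate base; biological leaving group after further activation
benzoate: pKₐ(C₆H₅COOH) ≈ 4.2
RS⁻: pKₐ(RSH (a thiol)) ≈ 10.5
hydroxide (OH⁻): pKₐ(H₂O) ≈ 15.7 — strong base; essentially never leaves without prior activation
NH₂⁻: pKₐ(NH₃) ≈ 38

an alcohol > dihydrogen phosphate > benzoate > RS⁻ > hydroxide (OH⁻) > NH₂⁻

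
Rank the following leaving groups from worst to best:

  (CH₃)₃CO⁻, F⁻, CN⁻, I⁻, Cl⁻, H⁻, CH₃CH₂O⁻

Leaving-group ability tracks the stability of the departed species; conjugate-acid pKₐ is the usual yardstick (lower pKₐ → better LG).
I⁻: pKₐ(HI) ≈ -10 — large, highly polarisable; very weak base
Cl⁻: pKₐ(HCl) ≈ -7 — moderately weak base
F⁻: pKₐ(HF) ≈ 3.2
CN⁻: pKₐ(HCN) ≈ 9.2
CH₃CH₂O⁻: pKₐ(CH₃CH₂OH) ≈ 16
(CH₃)₃CO⁻: pKₐ(t-BuOH) ≈ 18 — bulky, strongly basic alkoxide
H⁻: pKₐ(H₂) ≈ 36
Reversing gives the worst-to-best order requested.

H⁻ < (CH₃)₃CO⁻ < CH₃CH₂O⁻ < CN⁻ < F⁻ < Cl⁻ < I⁻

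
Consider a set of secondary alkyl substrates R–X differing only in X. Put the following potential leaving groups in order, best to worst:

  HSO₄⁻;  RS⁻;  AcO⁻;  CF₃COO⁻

Leaving-group ability tracks the stability of the departed species; conjugate-acid pKₐ is the usual yardstick (lower pKₐ → better LG).
HSO₄⁻: pKₐ(H₂SO₄) ≈ -3
CF₃COO⁻: pKₐ(CF₃COOH) ≈ 0.2
AcO⁻: pKₐ(CH₃COOH) ≈ 4.8 — resonance-stabilised but still a weak base
RS⁻: pKₐ(RSH (a thiol)) ≈ 10.5 — moderately basic; rarely leaves without activation

HSO₄⁻ > CF₃COO⁻ > AcO⁻ > RS⁻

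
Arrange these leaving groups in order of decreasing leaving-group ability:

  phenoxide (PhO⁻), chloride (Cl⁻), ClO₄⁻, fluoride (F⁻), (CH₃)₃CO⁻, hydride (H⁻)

ClO₄⁻: pKₐ(HClO₄) ≈ -10
chloride (Cl⁻): pKₐ(HCl) ≈ -7
fluoride (F⁻): pKₐ(HF) ≈ 3.2
phenoxide (PhO⁻): pKₐ(C₆H₅OH (phenol)) ≈ 10
(CH₃)₃CO⁻: pKₐ(t-BuOH) ≈ 18
hydride (H⁻): pKₐ(H₂) ≈ 36

ClO₄⁻ > chloride (Cl⁻) > fluoride (F⁻) > phenoxide (PhO⁻) > (CH₃)₃CO⁻ > hydride (H⁻)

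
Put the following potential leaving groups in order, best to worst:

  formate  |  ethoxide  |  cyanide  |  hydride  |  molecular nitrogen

molecular nitrogen > formate > cyanide > ethoxide > hydride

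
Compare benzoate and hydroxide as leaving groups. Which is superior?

benzoate

benzoate is the better leaving group.
pKₐ(C₆H₅COOH) ≈ 4.2 versus pKₐ(H₂O) ≈ 15.7: benzoate is the much weaker base.
Aryl carboxylate.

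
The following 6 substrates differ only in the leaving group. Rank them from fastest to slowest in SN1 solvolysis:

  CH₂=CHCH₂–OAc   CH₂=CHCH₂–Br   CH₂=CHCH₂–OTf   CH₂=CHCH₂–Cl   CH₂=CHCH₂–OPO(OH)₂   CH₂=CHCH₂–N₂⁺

With the same alkyl group throughout, only the leaving group differentiates the rates.
Leaving-group ability tracks the stability of the departed species; conjugate-acid pKₐ is the usual yardstick (lower pKₐ → better LG).
CH₂=CHCH₂–N₂⁺ loses N₂: no meaningful conjugate acid; N₂ departs as an exceptionally stable neutral molecule
CH₂=CHCH₂–OTf loses OTf⁻: pKₐ(CF₃SO₃H (triflic acid)) ≈ -14
CH₂=CHCH₂–Br loses Br⁻: pKₐ(HBr) ≈ -9
CH₂=CHCH₂–Cl loses Cl⁻: pKₐ(HCl) ≈ -7
CH₂=CHCH₂–OPO(OH)₂ loses H₂PO₄⁻: pKₐ(H₃PO₄) ≈ 2.1
CH₂=CHCH₂–OAc loses AcO⁻: pKₐ(CH₃COOH) ≈ 4.8

CH₂=CHCH₂–N₂⁺ > CH₂=CHCH₂–OTf > CH₂=CHCH₂–Br > CH₂=CHCH₂–Cl > CH₂=CHCH₂–OPO(OH)₂ > CH₂=CHCH₂–OAc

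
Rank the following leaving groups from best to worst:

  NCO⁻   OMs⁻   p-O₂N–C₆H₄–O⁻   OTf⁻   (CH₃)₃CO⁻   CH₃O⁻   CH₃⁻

OTf⁻ > OMs⁻ > NCO⁻ > p-O₂N–C₆H₄–O⁻ > CH₃O⁻ > (CH₃)₃CO⁻ > CH₃⁻

Leaving-group ability tracks the stability of the departed species; conjugate-acid pKₐ is the usual yardstick (lower pKₐ → better LG).
OTf⁻: pKₐ(CF₃SO₃H (triflic acid)) ≈ -14
OMs⁻: pKₐ(CH₃SO₃H (MsOH)) ≈ -1.9
NCO⁻: pKₐ(HOCN) ≈ 3.5
p-O₂N–C₆H₄–O⁻: pKₐ(p-nitrophenol) ≈ 7.2
CH₃O⁻: pKₐ(CH₃OH) ≈ 15.5
(CH₃)₃CO⁻: pKₐ(t-BuOH) ≈ 18
CH₃⁻: pKₐ(CH₄) ≈ 48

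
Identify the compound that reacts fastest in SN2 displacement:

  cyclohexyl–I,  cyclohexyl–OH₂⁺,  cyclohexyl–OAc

The skeletons are identical, so relative rate is governed entirely by leaving-group ability.
A good leaving group is a weak base: the lower the pKₐ of its conjugate acid, the more readily it departs.
cyclohexyl–I loses I⁻: pKₐ(HI) ≈ -10
cyclohexyl–OH₂⁺ loses H₂O: pKₐ(H₃O⁺) ≈ -1.7
cyclohexyl–OAc loses AcO⁻: pKₐ(CH₃COOH) ≈ 4.8

cyclohexyl–I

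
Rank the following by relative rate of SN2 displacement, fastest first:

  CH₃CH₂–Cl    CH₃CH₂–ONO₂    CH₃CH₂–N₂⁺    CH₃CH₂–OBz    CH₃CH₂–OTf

Same R in every case — rank the leaving groups.
A good leaving group is a weak base: the lower the pKₐ of its conjugate acid, the more readily it departs.
CH₃CH₂–N₂⁺ loses N₂: no meaningful conjugate acid; N₂ departs as an exceptionally stable neutral molecule
CH₃CH₂–OTf loses OTf⁻: pKₐ(CF₃SO₃H (triflic acid)) ≈ -14
CH₃CH₂–Cl loses Cl⁻: pKₐ(HCl) ≈ -7
CH₃CH₂–ONO₂ loses NO₃⁻: pKₐ(HNO₃) ≈ -1.3
CH₃CH₂–OBz loses PhCOO⁻: pKₐ(C₆H₅COOH) ≈ 4.2

CH₃CH₂–N₂⁺ > CH₃CH₂–OTf > CH₃CH₂–Cl > CH₃CH₂–ONO₂ > CH₃CH₂–OBz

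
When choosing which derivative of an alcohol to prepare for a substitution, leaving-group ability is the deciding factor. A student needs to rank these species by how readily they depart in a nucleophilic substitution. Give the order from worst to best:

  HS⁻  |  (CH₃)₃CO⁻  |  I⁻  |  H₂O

(CH₃)₃CO⁻ < HS⁻ < H₂O < I⁻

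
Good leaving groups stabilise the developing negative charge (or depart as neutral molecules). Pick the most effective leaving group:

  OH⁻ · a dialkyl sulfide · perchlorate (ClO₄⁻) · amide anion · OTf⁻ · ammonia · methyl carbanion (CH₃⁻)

OTf⁻

The more stable X⁻ (or X) is on its own — i.e. the weaker a base it is — the better a leaving group it makes.
OTf⁻: pKₐ(CF₃SO₃H (triflic acid)) ≈ -14
perchlorate (ClO₄⁻): pKₐ(HClO₄) ≈ -10
a dialkyl sulfide: pKₐ(R'₂SH⁺) ≈ -7
ammonia: pKₐ(NH₄⁺) ≈ 9.2
OH⁻: pKₐ(H₂O) ≈ 15.7
amide anion: pKₐ(NH₃) ≈ 38
methyl carbanion (CH₃⁻): pKₐ(CH₄) ≈ 48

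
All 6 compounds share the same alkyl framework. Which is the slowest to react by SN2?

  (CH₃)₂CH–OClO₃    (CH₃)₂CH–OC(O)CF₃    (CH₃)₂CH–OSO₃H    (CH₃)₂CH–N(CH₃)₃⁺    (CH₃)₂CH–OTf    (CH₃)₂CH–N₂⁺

(CH₃)₂CH–N(CH₃)₃⁺

Identical carbon frameworks mean the comparison reduces to leaving-group quality.
A good leaving group is a weak base: the lower the pKₐ of its conjugate acid, the more readily it departs.
(CH₃)₂CH–N₂⁺ loses N₂: no meaningful conjugate acid; N₂ departs as an exceptionally stable neutral molecule
(CH₃)₂CH–OTf loses OTf⁻: pKₐ(CF₃SO₃H (triflic acid)) ≈ -14
(CH₃)₂CH–OClO₃ loses ClO₄⁻: pKₐ(HClO₄) ≈ -10
(CH₃)₂CH–OSO₃H loses HSO₄⁻: pKₐ(H₂SO₄) ≈ -3
(CH₃)₂CH–OC(O)CF₃ loses CF₃COO⁻: pKₐ(CF₃COOH) ≈ 0.2
(CH₃)₂CH–N(CH₃)₃⁺ loses NR'₃: pKₐ(R'₃NH⁺) ≈ 10.7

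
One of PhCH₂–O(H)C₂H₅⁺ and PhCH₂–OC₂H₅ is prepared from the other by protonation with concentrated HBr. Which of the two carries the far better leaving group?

PhCH₂–O(H)C₂H₅⁺

From PhCH₂–OC₂H₅ the departing group would be CH₃CH₂O⁻ (pKₐ(CH₃CH₂OH) ≈ 16). Strong base; alkoxides do not leave unassisted.
From PhCH₂–O(H)C₂H₅⁺ the leaving group is R'OH (pKₐ(R'OH₂⁺) ≈ -2.4). Neutral; leaves from a protonated ether (an oxonium ion, R–O(H)R'⁺).
Protonation with concentrated HBr works by allowing neutral ethanol, rather than ethoxide, to depart, making PhCH₂–O(H)C₂H₅⁺ enormously more reactive.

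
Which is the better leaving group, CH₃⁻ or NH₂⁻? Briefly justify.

NH₂⁻ is the better leaving group.
pKₐ(NH₃) ≈ 38 versus pKₐ(CH₄) ≈ 48: NH₂⁻ is the much weaker base.
Extremely strong base; never a leaving group.

NH₂⁻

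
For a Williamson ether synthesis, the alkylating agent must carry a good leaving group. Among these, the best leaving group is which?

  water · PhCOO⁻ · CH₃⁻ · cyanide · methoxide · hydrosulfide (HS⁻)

A good leaving group is a weak base: the lower the pKₐ of its conjugate acid, the more readily it departs.
water: pKₐ(H₃O⁺) ≈ -1.7
PhCOO⁻: pKₐ(C₆H₅COOH) ≈ 4.2
hydrosulfide (HS⁻): pKₐ(H₂S) ≈ 7
cyanide: pKₐ(HCN) ≈ 9.2
methoxide: pKₐ(CH₃OH) ≈ 15.5
CH₃⁻: pKₐ(CH₄) ≈ 48

water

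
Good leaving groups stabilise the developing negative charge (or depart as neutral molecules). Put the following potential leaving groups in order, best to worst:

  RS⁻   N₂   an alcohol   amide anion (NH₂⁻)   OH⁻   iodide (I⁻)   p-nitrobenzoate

The more stable X⁻ (or X) is on its own — i.e. the weaker a base it is — the better a leaving group it makes.
N₂: no meaningful conjugate acid; N₂ departs as an exceptionally stable neutral molecule
iodide (I⁻): pKₐ(HI) ≈ -10
an alcohol: pKₐ(R'OH₂⁺) ≈ -2.4
p-nitrobenzoate: pKₐ(p-nitrobenzoic acid) ≈ 3.4
RS⁻: pKₐ(RSH (a thiol)) ≈ 10.5
OH⁻: pKₐ(H₂O) ≈ 15.7
amide anion (NH₂⁻): pKₐ(NH₃) ≈ 38

N₂ > iodide (I⁻) > an alcohol > p-nitrobenzoate > RS⁻ > OH⁻ > amide anion (NH₂⁻)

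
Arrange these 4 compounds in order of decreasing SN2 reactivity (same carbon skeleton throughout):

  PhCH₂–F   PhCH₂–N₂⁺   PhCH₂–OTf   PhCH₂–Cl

The skeletons are identical, so relative rate is governed entirely by leaving-group ability.
A good leaving group is a weak base: the lower the pKₐ of its conjugate acid, the more readily it departs.
PhCH₂–N₂⁺ loses N₂: no meaningful conjugate acid; N₂ departs as an exceptionally stable neutral molecule
PhCH₂–OTf loses OTf⁻: pKₐ(CF₃SO₃H (triflic acid)) ≈ -14
PhCH₂–Cl loses Cl⁻: pKₐ(HCl) ≈ -7
PhCH₂–F loses F⁻: pKₐ(HF) ≈ 3.2

PhCH₂–N₂⁺ > PhCH₂–OTf > PhCH₂–Cl > PhCH₂–F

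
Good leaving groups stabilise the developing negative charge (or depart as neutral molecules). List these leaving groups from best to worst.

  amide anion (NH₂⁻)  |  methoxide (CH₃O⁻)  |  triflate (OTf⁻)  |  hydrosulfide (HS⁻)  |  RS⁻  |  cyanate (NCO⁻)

triflate (OTf⁻) > cyanate (NCO⁻) > hydrosulfide (HS⁻) > RS⁻ > methoxide (CH₃O⁻) > amide anion (NH₂⁻)

A good leaving group is a weak base: the lower the pKₐ of its conjugate acid, the more readily it departs.
triflate (OTf⁻): pKₐ(CF₃SO₃H (triflic acid)) ≈ -14
cyanate (NCO⁻): pKₐ(HOCN) ≈ 3.5
hydrosulfide (HS⁻): pKₐ(H₂S) ≈ 7
RS⁻: pKₐ(RSH (a thiol)) ≈ 10.5
methoxide (CH₃O⁻): pKₐ(CH₃OH) ≈ 15.5
amide anion (NH₂⁻): pKₐ(NH₃) ≈ 38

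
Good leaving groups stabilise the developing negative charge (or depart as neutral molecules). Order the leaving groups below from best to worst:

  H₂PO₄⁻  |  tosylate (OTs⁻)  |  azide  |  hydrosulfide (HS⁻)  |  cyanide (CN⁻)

A good leaving group is a weak base: the lower the pKₐ of its conjugate acid, the more readily it departs.
tosylate (OTs⁻): pKₐ(p-CH₃C₆H₄SO₃H (TsOH)) ≈ -2.8
H₂PO₄⁻: pKₐ(H₃PO₄) ≈ 2.1
azide: pKₐ(HN₃) ≈ 4.7
hydrosulfide (HS⁻): pKₐ(H₂S) ≈ 7
cyanide (CN⁻): pKₐ(HCN) ≈ 9.2

tosylate (OTs⁻) > H₂PO₄⁻ > azide > hydrosulfide (HS⁻) > cyanide (CN⁻)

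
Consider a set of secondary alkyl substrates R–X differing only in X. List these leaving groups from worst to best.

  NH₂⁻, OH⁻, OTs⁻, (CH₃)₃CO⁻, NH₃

NH₂⁻ < (CH₃)₃CO⁻ < OH⁻ < NH₃ < OTs⁻

Leaving-group ability tracks the stability of the departed species; conjugate-acid pKₐ is the usual yardstick (lower pKₐ → better LG).
OTs⁻: pKₐ(p-CH₃C₆H₄SO₃H (TsOH)) ≈ -2.8 — resonance-delocalised arenesulfonate
NH₃: pKₐ(NH₄⁺) ≈ 9.2 — neutral but moderately basic; leaves from R–NH₃⁺
OH⁻: pKₐ(H₂O) ≈ 15.7
(CH₃)₃CO⁻: pKₐ(t-BuOH) ≈ 18 — bulky, strongly basic alkoxide
NH₂⁻: pKₐ(NH₃) ≈ 38 — extremely strong base; never a leaving group
The question asks for worst first, so the sequence is read in increasing leaving-group ability.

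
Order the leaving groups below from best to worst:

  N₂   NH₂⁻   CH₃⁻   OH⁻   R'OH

N₂ > R'OH > OH⁻ > NH₂⁻ > CH₃⁻

A good leaving group is a weak base: the lower the pKₐ of its conjugate acid, the more readily it departs.
N₂: no meaningful conjugate acid; N₂ departs as an exceptionally stable neutral molecule
R'OH: pKₐ(R'OH₂⁺) ≈ -2.4
OH⁻: pKₐ(H₂O) ≈ 15.7
NH₂⁻: pKₐ(NH₃) ≈ 38
CH₃⁻: pKₐ(CH₄) ≈ 48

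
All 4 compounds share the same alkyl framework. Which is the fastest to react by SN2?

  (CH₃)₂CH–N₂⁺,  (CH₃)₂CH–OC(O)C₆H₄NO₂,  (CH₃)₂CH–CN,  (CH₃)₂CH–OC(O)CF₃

(CH₃)₂CH–N₂⁺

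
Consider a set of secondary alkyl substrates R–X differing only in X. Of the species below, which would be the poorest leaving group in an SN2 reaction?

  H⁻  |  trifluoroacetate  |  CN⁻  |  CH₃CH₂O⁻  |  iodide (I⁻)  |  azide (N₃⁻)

iodide (I⁻): pKₐ(HI) ≈ -10
trifluoroacetate: pKₐ(CF₃COOH) ≈ 0.2
azide (N₃⁻): pKₐ(HN₃) ≈ 4.7
CN⁻: pKₐ(HCN) ≈ 9.2
CH₃CH₂O⁻: pKₐ(CH₃CH₂OH) ≈ 16
H⁻: pKₐ(H₂) ≈ 36

H⁻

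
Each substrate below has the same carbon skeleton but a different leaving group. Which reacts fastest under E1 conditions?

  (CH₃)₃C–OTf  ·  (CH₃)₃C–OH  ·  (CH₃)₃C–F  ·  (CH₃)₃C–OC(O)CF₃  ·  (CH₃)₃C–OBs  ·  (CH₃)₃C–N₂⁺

(CH₃)₃C–N₂⁺

The skeletons are identical, so relative rate is governed entirely by leaving-group ability.
The more stable X⁻ (or X) is on its own — i.e. the weaker a base it is — the better a leaving group it makes.
(CH₃)₃C–N₂⁺ loses N₂: no meaningful conjugate acid; N₂ departs as an exceptionally stable neutral molecule
(CH₃)₃C–OTf loses OTf⁻: pKₐ(CF₃SO₃H (triflic acid)) ≈ -14
(CH₃)₃C–OBs loses OBs⁻: pKₐ(p-BrC₆H₄SO₃H) ≈ -2.8
(CH₃)₃C–OC(O)CF₃ loses CF₃COO⁻: pKₐ(CF₃COOH) ≈ 0.2
(CH₃)₃C–F loses F⁻: pKₐ(HF) ≈ 3.2
(CH₃)₃C–OH loses OH⁻: pKₐ(H₂O) ≈ 15.7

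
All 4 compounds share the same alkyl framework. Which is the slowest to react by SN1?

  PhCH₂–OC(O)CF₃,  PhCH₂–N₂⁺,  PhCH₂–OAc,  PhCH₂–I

PhCH₂–OAc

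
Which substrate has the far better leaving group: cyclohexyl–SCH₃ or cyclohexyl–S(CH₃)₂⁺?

cyclohexyl–S(CH₃)₂⁺

From cyclohexyl–SCH₃ the departing group would be RS⁻ (pKₐ(RSH (a thiol)) ≈ 10.5). Moderately basic; rarely leaves without activation.
From cyclohexyl–S(CH₃)₂⁺ the leaving group is SR'₂ (pKₐ(R'₂SH⁺) ≈ -7). Neutral; leaves from a sulfonium salt (R–SR'₂⁺).
(In practice cyclohexyl–S(CH₃)₂⁺ is made from cyclohexyl–SCH₃ by S-methylation with CH₃I, allowing neutral dimethyl sulfide, rather than methanethiolate, to depart.)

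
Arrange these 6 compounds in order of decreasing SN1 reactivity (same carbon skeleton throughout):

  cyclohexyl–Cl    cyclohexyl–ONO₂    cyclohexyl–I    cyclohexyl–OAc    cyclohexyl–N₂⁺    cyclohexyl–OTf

cyclohexyl–N₂⁺ > cyclohexyl–OTf > cyclohexyl–I > cyclohexyl–Cl > cyclohexyl–ONO₂ > cyclohexyl–OAc

Same R in every case — rank the leaving groups.
Rank by basicity of the departing species: weakest base leaves most easily.
cyclohexyl–N₂⁺ loses N₂: no meaningful conjugate acid; N₂ departs as an exceptionally stable neutral molecule
cyclohexyl–OTf loses OTf⁻: pKₐ(CF₃SO₃H (triflic acid)) ≈ -14
cyclohexyl–I loses I⁻: pKₐ(HI) ≈ -10
cyclohexyl–Cl loses Cl⁻: pKₐ(HCl) ≈ -7
cyclohexyl–ONO₂ loses NO₃⁻: pKₐ(HNO₃) ≈ -1.3
cyclohexyl–OAc loses AcO⁻: pKₐ(CH₃COOH) ≈ 4.8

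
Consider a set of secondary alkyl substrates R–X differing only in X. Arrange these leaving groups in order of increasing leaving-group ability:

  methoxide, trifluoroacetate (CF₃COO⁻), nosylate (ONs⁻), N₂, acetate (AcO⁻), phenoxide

methoxide < phenoxide < acetate (AcO⁻) < trifluoroacetate (CF₃COO⁻) < nosylate (ONs⁻) < N₂

A good leaving group is a weak base: the lower the pKₐ of its conjugate acid, the more readily it departs.
N₂: no meaningful conjugate acid; N₂ departs as an exceptionally stable neutral molecule
nosylate (ONs⁻): pKₐ(p-O₂NC₆H₄SO₃H) ≈ -3.5 — p-nitro group further stabilises the sulfonate
trifluoroacetate (CF₃COO⁻): pKₐ(CF₃COOH) ≈ 0.2
acetate (AcO⁻): pKₐ(CH₃COOH) ≈ 4.8
phenoxide: pKₐ(C₆H₅OH (phenol)) ≈ 10
methoxide: pKₐ(CH₃OH) ≈ 15.5
Reversing gives the worst-to-best order requested.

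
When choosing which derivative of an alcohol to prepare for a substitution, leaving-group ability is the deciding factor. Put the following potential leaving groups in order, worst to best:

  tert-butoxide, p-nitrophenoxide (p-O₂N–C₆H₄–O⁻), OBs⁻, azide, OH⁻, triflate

triflate: pKₐ(CF₃SO₃H (triflic acid)) ≈ -14 — charge spread over three oxygens and a CF₃ group; the premier leaving group in synthesis
OBs⁻: pKₐ(p-BrC₆H₄SO₃H) ≈ -2.8 — arenesulfonate with a p-bromo substituent
azide: pKₐ(HN₃) ≈ 4.7 — linear, resonance-stabilised
p-nitrophenoxide (p-O₂N–C₆H₄–O⁻): pKₐ(p-nitrophenol) ≈ 7.2 — nitro group delocalises the charge; the classic chromogenic LG
OH⁻: pKₐ(H₂O) ≈ 15.7 — strong base; essentially never leaves without prior activation
tert-butoxide: pKₐ(t-BuOH) ≈ 18
Reversing gives the worst-to-best order requested.

tert-butoxide < OH⁻ < p-nitrophenoxide (p-O₂N–C₆H₄–O⁻) < azide < OBs⁻ < triflate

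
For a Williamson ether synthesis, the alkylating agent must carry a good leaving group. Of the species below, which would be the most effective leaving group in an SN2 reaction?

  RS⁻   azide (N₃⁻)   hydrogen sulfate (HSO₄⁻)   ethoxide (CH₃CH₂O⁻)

Leaving-group ability tracks the stability of the departed species; conjugate-acid pKₐ is the usual yardstick (lower pKₐ → better LG).
hydrogen sulfate (HSO₄⁻): pKₐ(H₂SO₄) ≈ -3
azide (N₃⁻): pKₐ(HN₃) ≈ 4.7
RS⁻: pKₐ(RSH (a thiol)) ≈ 10.5
ethoxide (CH₃CH₂O⁻): pKₐ(CH₃CH₂OH) ≈ 16

hydrogen sulfate (HSO₄⁻)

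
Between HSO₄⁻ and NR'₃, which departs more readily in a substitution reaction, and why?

HSO₄⁻

HSO₄⁻ is the better leaving group.
pKₐ(H₂SO₄) ≈ -3 versus pKₐ(R'₃NH⁺) ≈ 10.7: HSO₄⁻ is the much weaker base.
Conjugate base of a strong mineral acid.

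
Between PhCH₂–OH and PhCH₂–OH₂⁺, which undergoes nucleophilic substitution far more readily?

PhCH₂–OH₂⁺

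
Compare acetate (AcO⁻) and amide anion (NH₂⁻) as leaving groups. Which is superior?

acetate (AcO⁻)

acetate (AcO⁻) is the better leaving group.
pKₐ(CH₃COOH) ≈ 4.8 versus pKₐ(NH₃) ≈ 38: acetate (AcO⁻) is the much weaker base.
Resonance-stabilised but still a weak base.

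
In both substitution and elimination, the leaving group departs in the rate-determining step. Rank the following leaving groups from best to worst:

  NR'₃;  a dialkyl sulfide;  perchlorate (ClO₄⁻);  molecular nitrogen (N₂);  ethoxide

molecular nitrogen (N₂) > perchlorate (ClO₄⁻) > a dialkyl sulfide > NR'₃ > ethoxide

molecular nitrogen (N₂): no meaningful conjugate acid; N₂ departs as an exceptionally stable neutral molecule
perchlorate (ClO₄⁻): pKₐ(HClO₄) ≈ -10 — extremely weak base; rarely used for safety reasons
a dialkyl sulfide: pKₐ(R'₂SH⁺) ≈ -7 — neutral; leaves from a sulfonium salt (R–SR'₂⁺)
NR'₃: pKₐ(R'₃NH⁺) ≈ 10.7 — neutral but still a fairly strong base; Hofmann-elimination LG
ethoxide: pKₐ(CH₃CH₂OH) ≈ 16 — strong base; alkoxides do not leave unassisted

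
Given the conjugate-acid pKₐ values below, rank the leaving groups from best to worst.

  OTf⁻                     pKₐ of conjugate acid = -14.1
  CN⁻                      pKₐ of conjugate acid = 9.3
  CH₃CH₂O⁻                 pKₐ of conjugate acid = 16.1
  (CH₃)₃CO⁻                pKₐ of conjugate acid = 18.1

Lower conjugate-acid pKₐ ⇒ weaker base ⇒ better leaving group.
Sorting by the given values: OTf⁻ (-14.1), CN⁻ (9.3), CH₃CH₂O⁻ (16.1), (CH₃)₃CO⁻ (18.1).

OTf⁻ > CN⁻ > CH₃CH₂O⁻ > (CH₃)₃CO⁻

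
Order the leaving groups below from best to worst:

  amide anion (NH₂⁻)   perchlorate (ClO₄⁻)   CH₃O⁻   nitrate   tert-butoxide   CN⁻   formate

perchlorate (ClO₄⁻) > nitrate > formate > CN⁻ > CH₃O⁻ > tert-butoxide > amide anion (NH₂⁻)

perchlorate (ClO₄⁻): pKₐ(HClO₄) ≈ -10
nitrate: pKₐ(HNO₃) ≈ -1.3
formate: pKₐ(HCOOH) ≈ 3.8
CN⁻: pKₐ(HCN) ≈ 9.2
CH₃O⁻: pKₐ(CH₃OH) ≈ 15.5
tert-butoxide: pKₐ(t-BuOH) ≈ 18
amide anion (NH₂⁻): pKₐ(NH₃) ≈ 38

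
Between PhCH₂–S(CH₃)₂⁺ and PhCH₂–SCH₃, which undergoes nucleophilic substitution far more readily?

From PhCH₂–SCH₃ the departing group would be RS⁻ (pKₐ(RSH (a thiol)) ≈ 10.5). Moderately basic; rarely leaves without activation.
From PhCH₂–S(CH₃)₂⁺ the leaving group is SR'₂ (pKₐ(R'₂SH⁺) ≈ -7). Neutral; leaves from a sulfonium salt (R–SR'₂⁺).
(In practice PhCH₂–S(CH₃)₂⁺ is made from PhCH₂–SCH₃ by S-methylation with CH₃I, allowing neutral dimethyl sulfide, rather than methanethiolate, to depart.)

PhCH₂–S(CH₃)₂⁺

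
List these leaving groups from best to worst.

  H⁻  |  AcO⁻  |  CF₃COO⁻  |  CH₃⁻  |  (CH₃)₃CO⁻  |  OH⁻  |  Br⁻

Br⁻: pKₐ(HBr) ≈ -9
CF₃COO⁻: pKₐ(CF₃COOH) ≈ 0.2
AcO⁻: pKₐ(CH₃COOH) ≈ 4.8
OH⁻: pKₐ(H₂O) ≈ 15.7
(CH₃)₃CO⁻: pKₐ(t-BuOH) ≈ 18
H⁻: pKₐ(H₂) ≈ 36
CH₃⁻: pKₐ(CH₄) ≈ 48

Br⁻ > CF₃COO⁻ > AcO⁻ > OH⁻ > (CH₃)₃CO⁻ > H⁻ > CH₃⁻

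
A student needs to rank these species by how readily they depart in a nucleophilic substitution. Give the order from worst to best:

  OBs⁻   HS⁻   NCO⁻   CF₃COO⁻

HS⁻ < NCO⁻ < CF₃COO⁻ < OBs⁻

Rank by basicity of the departing species: weakest base leaves most easily.
OBs⁻: pKₐ(p-BrC₆H₄SO₃H) ≈ -2.8
CF₃COO⁻: pKₐ(CF₃COOH) ≈ 0.2
NCO⁻: pKₐ(HOCN) ≈ 3.5
HS⁻: pKₐ(H₂S) ≈ 7
The question asks for worst first, so the sequence is read in increasing leaving-group ability.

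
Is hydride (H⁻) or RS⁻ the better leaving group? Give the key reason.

RS⁻ is the better leaving group.
pKₐ(RSH (a thiol)) ≈ 10.5 versus pKₐ(H₂) ≈ 36: RS⁻ is the much weaker base.
Moderately basic; rarely leaves without activation.

RS⁻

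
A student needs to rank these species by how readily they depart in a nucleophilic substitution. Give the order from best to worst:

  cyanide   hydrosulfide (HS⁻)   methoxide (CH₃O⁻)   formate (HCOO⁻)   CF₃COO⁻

CF₃COO⁻ > formate (HCOO⁻) > hydrosulfide (HS⁻) > cyanide > methoxide (CH₃O⁻)

CF₃COO⁻: pKₐ(CF₃COOH) ≈ 0.2
formate (HCOO⁻): pKₐ(HCOOH) ≈ 3.8
hydrosulfide (HS⁻): pKₐ(H₂S) ≈ 7
cyanide: pKₐ(HCN) ≈ 9.2
methoxide (CH₃O⁻): pKₐ(CH₃OH) ≈ 15.5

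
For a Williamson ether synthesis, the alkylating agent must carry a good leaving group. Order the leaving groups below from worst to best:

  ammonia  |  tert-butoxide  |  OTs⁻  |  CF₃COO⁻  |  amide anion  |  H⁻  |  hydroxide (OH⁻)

A good leaving group is a weak base: the lower the pKₐ of its conjugate acid, the more readily it departs.
OTs⁻: pKₐ(p-CH₃C₆H₄SO₃H (TsOH)) ≈ -2.8
CF₃COO⁻: pKₐ(CF₃COOH) ≈ 0.2
ammonia: pKₐ(NH₄⁺) ≈ 9.2
hydroxide (OH⁻): pKₐ(H₂O) ≈ 15.7
tert-butoxide: pKₐ(t-BuOH) ≈ 18
H⁻: pKₐ(H₂) ≈ 36
amide anion: pKₐ(NH₃) ≈ 38
Listed from poorest to best leaving group as asked.

amide anion < H⁻ < tert-butoxide < hydroxide (OH⁻) < ammonia < CF₃COO⁻ < OTs⁻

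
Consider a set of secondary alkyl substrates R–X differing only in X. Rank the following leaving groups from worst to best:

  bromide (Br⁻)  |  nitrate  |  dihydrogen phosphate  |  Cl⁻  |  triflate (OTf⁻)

Leaving-group ability tracks the stability of the departed species; conjugate-acid pKₐ is the usual yardstick (lower pKₐ → better LG).
triflate (OTf⁻): pKₐ(CF₃SO₃H (triflic acid)) ≈ -14 — charge spread over three oxygens and a CF₃ group; the premier leaving group in synthesis
bromide (Br⁻): pKₐ(HBr) ≈ -9 — weak base; good leaving group
Cl⁻: pKₐ(HCl) ≈ -7 — moderately weak base
nitrate: pKₐ(HNO₃) ≈ -1.3 — resonance-delocalised over three oxygens
dihydrogen phosphate: pKₐ(H₃PO₄) ≈ 2.1 — moderate base; biological leaving group after further activation
Reversing gives the worst-to-best order requested.

dihydrogen phosphate < nitrate < Cl⁻ < bromide (Br⁻) < triflate (OTf⁻)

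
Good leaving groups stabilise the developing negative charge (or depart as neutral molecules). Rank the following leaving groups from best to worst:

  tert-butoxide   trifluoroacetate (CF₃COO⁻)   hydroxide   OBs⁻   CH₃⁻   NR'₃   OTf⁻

OTf⁻: pKₐ(CF₃SO₃H (triflic acid)) ≈ -14 — charge spread over three oxygens and a CF₃ group; the premier leaving group in synthesis
OBs⁻: pKₐ(p-BrC₆H₄SO₃H) ≈ -2.8 — arenesulfonate with a p-bromo substituent
trifluoroacetate (CF₃COO⁻): pKₐ(CF₃COOH) ≈ 0.2 — strongly electron-withdrawing CF₃ stabilises the carboxylate
NR'₃: pKₐ(R'₃NH⁺) ≈ 10.7 — neutral but still a fairly strong base; Hofmann-elimination LG
hydroxide: pKₐ(H₂O) ≈ 15.7 — strong base; essentially never leaves without prior activation
tert-butoxide: pKₐ(t-BuOH) ≈ 18
CH₃⁻: pKₐ(CH₄) ≈ 48 — unstabilised carbanion; the worst conceivable leaving group

OTf⁻ > OBs⁻ > trifluoroacetate (CF₃COO⁻) > NR'₃ > hydroxide > tert-butoxide > CH₃⁻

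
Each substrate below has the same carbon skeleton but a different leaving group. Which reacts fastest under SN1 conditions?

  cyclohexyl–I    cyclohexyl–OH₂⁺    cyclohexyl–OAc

cyclohexyl–I

Identical carbon frameworks mean the comparison reduces to leaving-group quality.
Rank by basicity of the departing species: weakest base leaves most easily.
cyclohexyl–I loses I⁻: pKₐ(HI) ≈ -10
cyclohexyl–OH₂⁺ loses H₂O: pKₐ(H₃O⁺) ≈ -1.7
cyclohexyl–OAc loses AcO⁻: pKₐ(CH₃COOH) ≈ 4.8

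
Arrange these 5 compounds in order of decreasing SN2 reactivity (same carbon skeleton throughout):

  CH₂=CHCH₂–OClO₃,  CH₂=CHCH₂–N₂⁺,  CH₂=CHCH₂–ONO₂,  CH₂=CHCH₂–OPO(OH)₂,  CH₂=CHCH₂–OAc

Identical carbon frameworks mean the comparison reduces to leaving-group quality.
A good leaving group is a weak base: the lower the pKₐ of its conjugate acid, the more readily it departs.
CH₂=CHCH₂–N₂⁺ loses N₂: no meaningful conjugate acid; N₂ departs as an exceptionally stable neutral molecule
CH₂=CHCH₂–OClO₃ loses ClO₄⁻: pKₐ(HClO₄) ≈ -10
CH₂=CHCH₂–ONO₂ loses NO₃⁻: pKₐ(HNO₃) ≈ -1.3
CH₂=CHCH₂–OPO(OH)₂ loses H₂PO₄⁻: pKₐ(H₃PO₄) ≈ 2.1
CH₂=CHCH₂–OAc loses AcO⁻: pKₐ(CH₃COOH) ≈ 4.8

CH₂=CHCH₂–N₂⁺ > CH₂=CHCH₂–OClO₃ > CH₂=CHCH₂–ONO₂ > CH₂=CHCH₂–OPO(OH)₂ > CH₂=CHCH₂–OAc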